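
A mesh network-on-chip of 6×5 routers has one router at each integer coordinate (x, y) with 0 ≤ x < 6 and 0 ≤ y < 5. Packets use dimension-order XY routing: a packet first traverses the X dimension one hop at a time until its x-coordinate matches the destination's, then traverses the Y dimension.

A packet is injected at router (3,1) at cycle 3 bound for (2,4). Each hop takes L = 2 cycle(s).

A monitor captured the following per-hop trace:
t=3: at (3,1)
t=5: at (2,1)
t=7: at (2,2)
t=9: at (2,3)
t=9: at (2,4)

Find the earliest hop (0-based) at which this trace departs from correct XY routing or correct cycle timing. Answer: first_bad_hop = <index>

hop 1: step (-1,+0), +2 cyc — ok
hop 2: step (+0,+1), +2 cyc — ok
hop 3: step (+0,+1), +2 cyc — ok
hop 4: step (+0,+1), +0 cyc — BAD: Δcyc=0≠L

first_bad_hop = 4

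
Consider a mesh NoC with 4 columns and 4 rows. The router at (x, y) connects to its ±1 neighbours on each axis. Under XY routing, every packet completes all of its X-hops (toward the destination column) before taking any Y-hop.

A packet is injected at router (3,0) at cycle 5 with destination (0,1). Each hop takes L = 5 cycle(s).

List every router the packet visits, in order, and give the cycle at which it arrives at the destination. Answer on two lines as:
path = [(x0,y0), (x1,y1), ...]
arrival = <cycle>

  0. router=(3,0) cycle=5 (inject)
  1. router=(2,0) cycle=10 dir=W
  2. router=(1,0) cycle=15 dir=W
  3. router=(0,0) cycle=20 dir=W
  4. router=(0,1) cycle=25 dir=N

path = [(3,0), (2,0), (1,0), (0,0), (0,1)]
arrival = 25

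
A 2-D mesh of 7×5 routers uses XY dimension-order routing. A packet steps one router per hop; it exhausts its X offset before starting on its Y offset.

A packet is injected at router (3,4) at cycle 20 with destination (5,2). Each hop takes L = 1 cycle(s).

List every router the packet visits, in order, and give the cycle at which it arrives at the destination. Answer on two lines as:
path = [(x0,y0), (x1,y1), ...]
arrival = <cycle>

  0. router=(3,4) cycle=20 (inject)
  1. router=(4,4) cycle=21 dir=E
  2. router=(5,4) cycle=22 dir=E
  3. router=(5,3) cycle=23 dir=S
  4. router=(5,2) cycle=24 dir=S

path = [(3,4), (4,4), (5,4), (5,3), (5,2)]
arrival = 24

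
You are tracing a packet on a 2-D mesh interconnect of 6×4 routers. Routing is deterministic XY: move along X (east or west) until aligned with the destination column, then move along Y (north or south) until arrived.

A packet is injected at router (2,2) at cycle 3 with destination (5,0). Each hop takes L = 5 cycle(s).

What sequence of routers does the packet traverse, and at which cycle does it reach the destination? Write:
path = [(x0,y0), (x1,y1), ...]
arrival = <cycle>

path = [(2,2), (3,2), (4,2), (5,2), (5,1), (5,0)]
arrival = 28

t=3: at (2,2)
t=8: at (3,2) after E
t=13: at (4,2) after E
t=18: at (5,2) after E
t=23: at (5,1) after S
t=28: at (5,0) after S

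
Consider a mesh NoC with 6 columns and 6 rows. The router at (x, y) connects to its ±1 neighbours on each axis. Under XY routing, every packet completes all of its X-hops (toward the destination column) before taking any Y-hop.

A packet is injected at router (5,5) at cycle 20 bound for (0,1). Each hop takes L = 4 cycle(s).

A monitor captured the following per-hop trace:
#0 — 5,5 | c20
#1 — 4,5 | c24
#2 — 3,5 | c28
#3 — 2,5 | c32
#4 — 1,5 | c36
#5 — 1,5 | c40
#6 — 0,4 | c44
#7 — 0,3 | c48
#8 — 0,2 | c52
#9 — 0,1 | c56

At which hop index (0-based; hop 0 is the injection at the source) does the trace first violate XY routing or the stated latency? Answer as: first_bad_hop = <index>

first_bad_hop = 5

hop 1: step (-1,+0), +4 cyc — ok
hop 2: step (-1,+0), +4 cyc — ok
hop 3: step (-1,+0), +4 cyc — ok
hop 4: step (-1,+0), +4 cyc — ok
hop 5: step (+0,+0), +4 cyc — BAD: non-unit step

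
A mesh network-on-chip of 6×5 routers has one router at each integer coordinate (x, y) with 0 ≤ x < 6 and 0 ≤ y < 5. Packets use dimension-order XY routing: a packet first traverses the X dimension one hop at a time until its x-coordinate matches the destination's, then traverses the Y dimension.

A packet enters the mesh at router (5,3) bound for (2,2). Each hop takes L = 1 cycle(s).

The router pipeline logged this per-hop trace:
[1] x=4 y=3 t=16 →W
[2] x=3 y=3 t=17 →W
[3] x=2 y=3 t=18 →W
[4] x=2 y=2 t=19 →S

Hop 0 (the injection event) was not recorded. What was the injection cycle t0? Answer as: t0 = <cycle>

At hop 1 the cycle is 16; in general cyc_k = t0 + kL.
So t0 = 16 − 1·1 = 15.

t0 = 15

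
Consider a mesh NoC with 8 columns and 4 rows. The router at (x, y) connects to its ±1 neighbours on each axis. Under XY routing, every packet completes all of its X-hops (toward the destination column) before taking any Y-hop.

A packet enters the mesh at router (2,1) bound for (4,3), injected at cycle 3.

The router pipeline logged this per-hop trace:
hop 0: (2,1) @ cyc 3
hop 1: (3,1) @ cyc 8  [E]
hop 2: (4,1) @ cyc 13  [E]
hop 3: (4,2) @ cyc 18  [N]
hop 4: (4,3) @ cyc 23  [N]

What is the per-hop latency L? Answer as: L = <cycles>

L = 5

Between hops 0 and 1 the cycle counter advances 8 − 3 = 5.
One hop costs L cycles, so L = 5.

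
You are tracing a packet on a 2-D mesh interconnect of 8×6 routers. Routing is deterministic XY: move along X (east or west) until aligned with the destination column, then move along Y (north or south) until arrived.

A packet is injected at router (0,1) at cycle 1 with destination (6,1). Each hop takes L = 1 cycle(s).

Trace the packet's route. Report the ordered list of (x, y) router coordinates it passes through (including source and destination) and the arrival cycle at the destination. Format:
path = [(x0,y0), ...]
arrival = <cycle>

path = [(0,1), (1,1), (2,1), (3,1), (4,1), (5,1), (6,1)]
arrival = 7

t=1: at (0,1)
t=2: at (1,1) after E
t=3: at (2,1) after E
t=4: at (3,1) after E
t=5: at (4,1) after E
t=6: at (5,1) after E
t=7: at (6,1) after E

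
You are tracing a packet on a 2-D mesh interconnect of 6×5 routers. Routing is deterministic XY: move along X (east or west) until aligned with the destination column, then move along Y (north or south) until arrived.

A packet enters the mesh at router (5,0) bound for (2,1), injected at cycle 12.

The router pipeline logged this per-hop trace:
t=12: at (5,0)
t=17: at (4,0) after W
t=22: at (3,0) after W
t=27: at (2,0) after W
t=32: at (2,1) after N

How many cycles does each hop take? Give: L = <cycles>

L = 5

Δcyc across hop 0→1: 17 − 12 = 5.
Each hop adds L, hence L = 5.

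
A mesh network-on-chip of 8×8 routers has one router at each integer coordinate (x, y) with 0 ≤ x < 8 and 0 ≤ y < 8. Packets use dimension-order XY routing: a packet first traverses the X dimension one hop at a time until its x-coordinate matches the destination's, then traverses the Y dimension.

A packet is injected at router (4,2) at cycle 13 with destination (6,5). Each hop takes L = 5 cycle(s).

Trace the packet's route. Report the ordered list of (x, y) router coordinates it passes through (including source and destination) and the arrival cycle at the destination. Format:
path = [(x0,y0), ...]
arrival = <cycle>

src (4,2)  cyc=13
E→(5,2)  cyc=18
E→(6,2)  cyc=23
N→(6,3)  cyc=28
N→(6,4)  cyc=33
N→(6,5)  cyc=38

path = [(4,2), (5,2), (6,2), (6,3), (6,4), (6,5)]
arrival = 38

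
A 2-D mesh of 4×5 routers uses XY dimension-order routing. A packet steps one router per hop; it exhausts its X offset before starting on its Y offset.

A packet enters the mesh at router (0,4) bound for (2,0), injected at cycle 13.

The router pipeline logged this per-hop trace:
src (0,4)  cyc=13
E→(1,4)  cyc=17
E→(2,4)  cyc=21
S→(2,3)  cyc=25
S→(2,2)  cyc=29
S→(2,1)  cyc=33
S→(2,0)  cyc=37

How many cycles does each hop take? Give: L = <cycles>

L = 4

cyc[1] − cyc[0] = 17 − 13 = 4.
One hop costs L cycles, so L = 4.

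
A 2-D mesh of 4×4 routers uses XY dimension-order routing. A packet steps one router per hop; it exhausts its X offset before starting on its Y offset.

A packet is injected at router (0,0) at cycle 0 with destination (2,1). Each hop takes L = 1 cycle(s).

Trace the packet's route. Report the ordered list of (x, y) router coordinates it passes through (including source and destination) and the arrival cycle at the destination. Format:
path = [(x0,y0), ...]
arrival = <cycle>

t=0: at (0,0)
t=1: at (1,0) after E
t=2: at (2,0) after E
t=3: at (2,1) after N

path = [(0,0), (1,0), (2,0), (2,1)]
arrival = 3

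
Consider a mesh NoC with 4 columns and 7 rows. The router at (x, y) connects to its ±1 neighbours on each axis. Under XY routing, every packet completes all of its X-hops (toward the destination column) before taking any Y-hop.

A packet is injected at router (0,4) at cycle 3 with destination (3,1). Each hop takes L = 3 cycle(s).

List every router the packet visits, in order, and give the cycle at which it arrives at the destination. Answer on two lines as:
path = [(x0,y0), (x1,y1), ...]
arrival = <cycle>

hop 0: (0,4) @ cyc 3
hop 1: (1,4) @ cyc 6  [E]
hop 2: (2,4) @ cyc 9  [E]
hop 3: (3,4) @ cyc 12  [E]
hop 4: (3,3) @ cyc 15  [S]
hop 5: (3,2) @ cyc 18  [S]
hop 6: (3,1) @ cyc 21  [S]

path = [(0,4), (1,4), (2,4), (3,4), (3,3), (3,2), (3,1)]
arrival = 21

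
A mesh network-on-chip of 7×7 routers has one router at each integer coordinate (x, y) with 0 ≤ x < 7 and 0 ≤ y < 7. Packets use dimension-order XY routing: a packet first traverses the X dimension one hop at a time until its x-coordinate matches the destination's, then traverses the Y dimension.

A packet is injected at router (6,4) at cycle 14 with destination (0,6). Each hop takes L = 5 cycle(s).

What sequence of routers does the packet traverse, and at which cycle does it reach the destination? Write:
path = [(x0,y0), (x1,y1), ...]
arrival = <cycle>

path = [(6,4), (5,4), (4,4), (3,4), (2,4), (1,4), (0,4), (0,5), (0,6)]
arrival = 54

hop 0: (6,4) @ cyc 14
hop 1: (5,4) @ cyc 19  [W]
hop 2: (4,4) @ cyc 24  [W]
hop 3: (3,4) @ cyc 29  [W]
hop 4: (2,4) @ cyc 34  [W]
hop 5: (1,4) @ cyc 39  [W]
hop 6: (0,4) @ cyc 44  [W]
hop 7: (0,5) @ cyc 49  [N]
hop 8: (0,6) @ cyc 54  [N]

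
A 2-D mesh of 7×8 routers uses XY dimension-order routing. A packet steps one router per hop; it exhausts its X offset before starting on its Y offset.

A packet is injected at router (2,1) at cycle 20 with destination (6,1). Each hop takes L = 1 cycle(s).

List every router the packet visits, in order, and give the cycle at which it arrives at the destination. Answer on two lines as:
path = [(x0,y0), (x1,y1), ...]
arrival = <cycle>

#0 — 2,1 | c20
#1 — 3,1 | c21 | E
#2 — 4,1 | c22 | E
#3 — 5,1 | c23 | E
#4 — 6,1 | c24 | E

path = [(2,1), (3,1), (4,1), (5,1), (6,1)]
arrival = 24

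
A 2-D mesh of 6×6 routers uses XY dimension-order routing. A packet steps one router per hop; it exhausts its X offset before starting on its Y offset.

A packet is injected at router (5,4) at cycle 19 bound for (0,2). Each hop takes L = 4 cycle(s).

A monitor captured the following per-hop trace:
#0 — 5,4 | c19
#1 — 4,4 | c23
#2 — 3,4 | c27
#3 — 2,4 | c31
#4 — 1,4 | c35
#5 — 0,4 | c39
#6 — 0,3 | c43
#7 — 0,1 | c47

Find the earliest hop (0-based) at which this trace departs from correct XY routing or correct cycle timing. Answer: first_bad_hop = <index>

first_bad_hop = 7

hop 1: step (-1,+0), +4 cyc — ok
hop 2: step (-1,+0), +4 cyc — ok
hop 3: step (-1,+0), +4 cyc — ok
hop 4: step (-1,+0), +4 cyc — ok
hop 5: step (-1,+0), +4 cyc — ok
hop 6: step (+0,-1), +4 cyc — ok
hop 7: step (+0,-2), +4 cyc — BAD: non-unit step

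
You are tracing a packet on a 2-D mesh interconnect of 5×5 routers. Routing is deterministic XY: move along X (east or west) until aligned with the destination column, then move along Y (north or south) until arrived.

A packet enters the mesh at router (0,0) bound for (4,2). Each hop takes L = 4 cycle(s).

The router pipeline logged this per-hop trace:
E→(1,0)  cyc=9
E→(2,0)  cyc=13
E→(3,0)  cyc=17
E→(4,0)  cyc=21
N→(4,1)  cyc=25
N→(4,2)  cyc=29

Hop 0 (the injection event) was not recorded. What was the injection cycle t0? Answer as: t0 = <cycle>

Hop 1 reached at cycle 9; hop k is at t0 + k·L.
Subtract one hop: t0 = 9 − 4 = 5.

t0 = 5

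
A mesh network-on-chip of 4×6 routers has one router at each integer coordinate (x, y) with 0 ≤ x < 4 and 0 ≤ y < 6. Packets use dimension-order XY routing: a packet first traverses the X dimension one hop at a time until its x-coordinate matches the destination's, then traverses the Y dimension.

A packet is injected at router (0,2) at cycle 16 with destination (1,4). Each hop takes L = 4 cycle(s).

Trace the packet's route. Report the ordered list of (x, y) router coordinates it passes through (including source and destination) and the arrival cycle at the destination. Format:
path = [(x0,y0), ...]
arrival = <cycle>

path = [(0,2), (1,2), (1,3), (1,4)]
arrival = 28

  0. router=(0,2) cycle=16 (inject)
  1. router=(1,2) cycle=20 dir=E
  2. router=(1,3) cycle=24 dir=N
  3. router=(1,4) cycle=28 dir=N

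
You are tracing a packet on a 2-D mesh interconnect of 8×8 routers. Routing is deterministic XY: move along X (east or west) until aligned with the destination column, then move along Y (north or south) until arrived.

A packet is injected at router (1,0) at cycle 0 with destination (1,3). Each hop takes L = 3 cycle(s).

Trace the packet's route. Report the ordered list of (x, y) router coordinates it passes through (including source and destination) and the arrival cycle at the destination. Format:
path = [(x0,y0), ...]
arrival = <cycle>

path = [(1,0), (1,1), (1,2), (1,3)]
arrival = 9

  0. router=(1,0) cycle=0 (inject)
  1. router=(1,1) cycle=3 dir=N
  2. router=(1,2) cycle=6 dir=N
  3. router=(1,3) cycle=9 dir=N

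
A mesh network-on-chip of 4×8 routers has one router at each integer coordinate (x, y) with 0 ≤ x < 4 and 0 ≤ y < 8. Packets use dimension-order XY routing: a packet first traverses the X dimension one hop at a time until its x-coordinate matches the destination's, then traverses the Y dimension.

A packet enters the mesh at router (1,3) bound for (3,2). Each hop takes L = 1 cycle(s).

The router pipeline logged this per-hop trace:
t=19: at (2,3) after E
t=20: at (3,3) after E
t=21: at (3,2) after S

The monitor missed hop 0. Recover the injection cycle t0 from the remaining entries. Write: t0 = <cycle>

cyc[1] = 19 and cyc[k] = t0 + k·L for every k.
Subtract one hop: t0 = 19 − 1 = 18.

t0 = 18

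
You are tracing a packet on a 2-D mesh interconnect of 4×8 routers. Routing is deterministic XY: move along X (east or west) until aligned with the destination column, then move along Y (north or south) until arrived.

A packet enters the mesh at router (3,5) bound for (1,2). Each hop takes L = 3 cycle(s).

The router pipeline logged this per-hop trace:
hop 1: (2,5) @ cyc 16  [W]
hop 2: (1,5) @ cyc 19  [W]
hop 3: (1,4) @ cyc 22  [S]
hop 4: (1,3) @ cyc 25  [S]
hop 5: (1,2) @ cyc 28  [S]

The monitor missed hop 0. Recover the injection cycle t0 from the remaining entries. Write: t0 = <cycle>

Hop 1 reached at cycle 16; hop k is at t0 + k·L.
Therefore t0 = 16 − L = 13.

t0 = 13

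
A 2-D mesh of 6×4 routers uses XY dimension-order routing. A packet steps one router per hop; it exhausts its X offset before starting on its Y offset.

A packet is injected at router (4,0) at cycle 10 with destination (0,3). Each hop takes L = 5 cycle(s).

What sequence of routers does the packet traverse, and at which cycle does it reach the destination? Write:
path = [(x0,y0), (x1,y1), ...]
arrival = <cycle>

#0 — 4,0 | c10
#1 — 3,0 | c15 | W
#2 — 2,0 | c20 | W
#3 — 1,0 | c25 | W
#4 — 0,0 | c30 | W
#5 — 0,1 | c35 | N
#6 — 0,2 | c40 | N
#7 — 0,3 | c45 | N

path = [(4,0), (3,0), (2,0), (1,0), (0,0), (0,1), (0,2), (0,3)]
arrival = 45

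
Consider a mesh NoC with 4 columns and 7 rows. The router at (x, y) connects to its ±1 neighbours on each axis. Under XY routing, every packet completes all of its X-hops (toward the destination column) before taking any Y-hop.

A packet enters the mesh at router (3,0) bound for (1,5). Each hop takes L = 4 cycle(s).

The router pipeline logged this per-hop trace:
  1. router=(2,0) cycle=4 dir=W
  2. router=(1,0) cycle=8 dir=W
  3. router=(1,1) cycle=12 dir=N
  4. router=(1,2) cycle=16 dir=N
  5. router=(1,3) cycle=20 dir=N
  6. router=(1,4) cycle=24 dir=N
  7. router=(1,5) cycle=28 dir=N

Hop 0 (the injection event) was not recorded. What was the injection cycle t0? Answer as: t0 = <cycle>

cyc[1] = 4 and cyc[k] = t0 + k·L for every k.
Therefore t0 = 4 − L = 0.

t0 = 0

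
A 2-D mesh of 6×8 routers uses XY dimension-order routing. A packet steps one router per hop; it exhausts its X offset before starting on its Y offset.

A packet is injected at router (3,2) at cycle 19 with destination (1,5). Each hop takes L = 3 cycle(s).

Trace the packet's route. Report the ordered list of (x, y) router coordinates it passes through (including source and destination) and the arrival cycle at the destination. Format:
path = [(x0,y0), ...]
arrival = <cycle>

path = [(3,2), (2,2), (1,2), (1,3), (1,4), (1,5)]
arrival = 34

hop 0: (3,2) @ cyc 19
hop 1: (2,2) @ cyc 22  [W]
hop 2: (1,2) @ cyc 25  [W]
hop 3: (1,3) @ cyc 28  [N]
hop 4: (1,4) @ cyc 31  [N]
hop 5: (1,5) @ cyc 34  [N]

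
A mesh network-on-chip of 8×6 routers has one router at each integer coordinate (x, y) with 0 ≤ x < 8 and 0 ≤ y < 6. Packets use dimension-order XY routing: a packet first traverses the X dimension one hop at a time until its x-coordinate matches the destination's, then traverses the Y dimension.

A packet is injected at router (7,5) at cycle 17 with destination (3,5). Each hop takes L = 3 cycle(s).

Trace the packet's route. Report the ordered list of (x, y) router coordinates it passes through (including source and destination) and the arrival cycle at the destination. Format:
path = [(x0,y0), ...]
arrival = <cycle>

t=17: at (7,5)
t=20: at (6,5) after W
t=23: at (5,5) after W
t=26: at (4,5) after W
t=29: at (3,5) after W

path = [(7,5), (6,5), (5,5), (4,5), (3,5)]
arrival = 29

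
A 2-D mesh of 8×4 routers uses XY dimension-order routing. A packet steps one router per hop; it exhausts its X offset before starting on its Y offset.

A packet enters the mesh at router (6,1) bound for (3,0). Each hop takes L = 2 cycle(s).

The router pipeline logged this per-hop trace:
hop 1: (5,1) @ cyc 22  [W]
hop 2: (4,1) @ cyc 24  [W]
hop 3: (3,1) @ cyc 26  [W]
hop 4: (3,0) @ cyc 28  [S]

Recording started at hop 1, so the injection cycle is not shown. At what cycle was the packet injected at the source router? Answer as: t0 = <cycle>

At hop 1 the cycle is 22; in general cyc_k = t0 + kL.
Subtract one hop: t0 = 22 − 2 = 20.

t0 = 20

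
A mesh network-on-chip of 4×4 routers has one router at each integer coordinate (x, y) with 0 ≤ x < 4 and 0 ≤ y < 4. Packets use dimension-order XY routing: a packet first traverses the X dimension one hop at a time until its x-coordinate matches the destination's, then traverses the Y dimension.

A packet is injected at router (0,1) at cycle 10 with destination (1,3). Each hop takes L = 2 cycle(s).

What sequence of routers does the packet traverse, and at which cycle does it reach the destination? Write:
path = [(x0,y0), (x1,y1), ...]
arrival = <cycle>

path = [(0,1), (1,1), (1,2), (1,3)]
arrival = 16

src (0,1)  cyc=10
E→(1,1)  cyc=12
N→(1,2)  cyc=14
N→(1,3)  cyc=16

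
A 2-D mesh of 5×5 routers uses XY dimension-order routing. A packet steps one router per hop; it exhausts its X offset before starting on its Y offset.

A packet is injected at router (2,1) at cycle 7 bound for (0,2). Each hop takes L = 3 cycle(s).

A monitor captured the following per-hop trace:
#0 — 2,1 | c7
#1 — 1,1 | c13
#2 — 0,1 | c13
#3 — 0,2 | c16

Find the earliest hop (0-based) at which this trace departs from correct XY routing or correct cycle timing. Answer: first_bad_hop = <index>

check 1→ d=(-1,0) cyc+6: BAD: Δcyc=6≠L

first_bad_hop = 1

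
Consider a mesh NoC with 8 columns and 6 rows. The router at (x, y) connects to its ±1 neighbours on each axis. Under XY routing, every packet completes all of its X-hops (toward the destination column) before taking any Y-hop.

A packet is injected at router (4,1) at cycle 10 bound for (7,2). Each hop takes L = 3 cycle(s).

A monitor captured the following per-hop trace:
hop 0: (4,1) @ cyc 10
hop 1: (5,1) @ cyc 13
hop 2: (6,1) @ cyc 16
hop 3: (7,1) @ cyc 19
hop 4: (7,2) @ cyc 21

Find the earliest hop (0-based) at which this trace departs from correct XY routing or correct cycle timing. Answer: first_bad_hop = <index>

first_bad_hop = 4

[1] (+1,+0) / 3c ⇒ ok
[2] (+1,+0) / 3c ⇒ ok
[3] (+1,+0) / 3c ⇒ ok
[4] (+0,+1) / 2c ⇒ BAD: Δcyc=2≠L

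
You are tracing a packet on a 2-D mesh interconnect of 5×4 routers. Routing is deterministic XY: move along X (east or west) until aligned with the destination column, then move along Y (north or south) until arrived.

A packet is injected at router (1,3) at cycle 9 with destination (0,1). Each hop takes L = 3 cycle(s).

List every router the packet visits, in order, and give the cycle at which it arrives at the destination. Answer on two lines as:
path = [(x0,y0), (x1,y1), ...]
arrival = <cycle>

src (1,3)  cyc=9
W→(0,3)  cyc=12
S→(0,2)  cyc=15
S→(0,1)  cyc=18

path = [(1,3), (0,3), (0,2), (0,1)]
arrival = 18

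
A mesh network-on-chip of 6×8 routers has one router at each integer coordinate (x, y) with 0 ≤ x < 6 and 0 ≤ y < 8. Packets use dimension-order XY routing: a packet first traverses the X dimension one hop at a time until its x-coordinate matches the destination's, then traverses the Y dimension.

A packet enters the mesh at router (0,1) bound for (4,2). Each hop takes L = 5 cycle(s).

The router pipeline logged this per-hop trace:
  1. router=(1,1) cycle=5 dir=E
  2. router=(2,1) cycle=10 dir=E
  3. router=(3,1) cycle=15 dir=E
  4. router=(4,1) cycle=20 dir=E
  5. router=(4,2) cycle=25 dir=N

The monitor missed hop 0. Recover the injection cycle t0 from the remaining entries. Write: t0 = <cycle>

t0 = 0

Hop 1 reached at cycle 5; hop k is at t0 + k·L.
Therefore t0 = 5 − L = 0.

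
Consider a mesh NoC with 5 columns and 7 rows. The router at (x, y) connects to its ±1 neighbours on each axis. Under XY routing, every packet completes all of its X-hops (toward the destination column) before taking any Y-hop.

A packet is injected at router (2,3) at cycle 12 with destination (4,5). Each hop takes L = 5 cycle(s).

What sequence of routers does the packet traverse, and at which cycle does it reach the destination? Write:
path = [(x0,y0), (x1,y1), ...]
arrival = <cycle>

hop 0: (2,3) @ cyc 12
hop 1: (3,3) @ cyc 17  [E]
hop 2: (4,3) @ cyc 22  [E]
hop 3: (4,4) @ cyc 27  [N]
hop 4: (4,5) @ cyc 32  [N]

path = [(2,3), (3,3), (4,3), (4,4), (4,5)]
arrival = 32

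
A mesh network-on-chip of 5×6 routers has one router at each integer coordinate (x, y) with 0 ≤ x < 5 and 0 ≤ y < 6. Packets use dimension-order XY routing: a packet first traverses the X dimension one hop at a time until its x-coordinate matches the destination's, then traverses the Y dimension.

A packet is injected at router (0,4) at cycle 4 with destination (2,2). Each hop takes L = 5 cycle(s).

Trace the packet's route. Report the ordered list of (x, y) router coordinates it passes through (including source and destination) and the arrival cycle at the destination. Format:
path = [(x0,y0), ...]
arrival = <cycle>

path = [(0,4), (1,4), (2,4), (2,3), (2,2)]
arrival = 24

[0] x=0 y=4 t=4
[1] x=1 y=4 t=9 →E
[2] x=2 y=4 t=14 →E
[3] x=2 y=3 t=19 →S
[4] x=2 y=2 t=24 →S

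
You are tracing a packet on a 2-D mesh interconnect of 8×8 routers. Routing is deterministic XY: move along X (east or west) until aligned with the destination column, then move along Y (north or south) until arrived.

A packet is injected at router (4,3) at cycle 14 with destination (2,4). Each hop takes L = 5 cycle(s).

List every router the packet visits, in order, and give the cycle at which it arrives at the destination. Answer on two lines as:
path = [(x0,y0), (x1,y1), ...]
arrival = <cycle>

path = [(4,3), (3,3), (2,3), (2,4)]
arrival = 29

hop 0: (4,3) @ cyc 14
hop 1: (3,3) @ cyc 19  [W]
hop 2: (2,3) @ cyc 24  [W]
hop 3: (2,4) @ cyc 29  [N]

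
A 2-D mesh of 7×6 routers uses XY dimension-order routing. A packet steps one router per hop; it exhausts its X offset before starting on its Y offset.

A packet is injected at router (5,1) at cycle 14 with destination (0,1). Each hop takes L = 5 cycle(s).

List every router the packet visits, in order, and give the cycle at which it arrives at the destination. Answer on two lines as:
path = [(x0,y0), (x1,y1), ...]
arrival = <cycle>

[0] x=5 y=1 t=14
[1] x=4 y=1 t=19 →W
[2] x=3 y=1 t=24 →W
[3] x=2 y=1 t=29 →W
[4] x=1 y=1 t=34 →W
[5] x=0 y=1 t=39 →W

path = [(5,1), (4,1), (3,1), (2,1), (1,1), (0,1)]
arrival = 39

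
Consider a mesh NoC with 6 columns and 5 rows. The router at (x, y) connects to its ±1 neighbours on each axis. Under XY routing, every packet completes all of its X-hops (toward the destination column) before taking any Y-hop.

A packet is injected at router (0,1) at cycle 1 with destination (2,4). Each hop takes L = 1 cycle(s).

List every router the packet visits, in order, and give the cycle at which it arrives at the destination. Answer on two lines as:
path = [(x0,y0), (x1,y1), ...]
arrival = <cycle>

path = [(0,1), (1,1), (2,1), (2,2), (2,3), (2,4)]
arrival = 6

src (0,1)  cyc=1
E→(1,1)  cyc=2
E→(2,1)  cyc=3
N→(2,2)  cyc=4
N→(2,3)  cyc=5
N→(2,4)  cyc=6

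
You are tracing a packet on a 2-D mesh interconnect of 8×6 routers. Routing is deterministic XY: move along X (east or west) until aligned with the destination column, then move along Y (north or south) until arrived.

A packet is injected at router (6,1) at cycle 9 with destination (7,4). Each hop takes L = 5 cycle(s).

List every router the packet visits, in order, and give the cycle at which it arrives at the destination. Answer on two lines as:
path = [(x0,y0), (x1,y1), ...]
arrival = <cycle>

path = [(6,1), (7,1), (7,2), (7,3), (7,4)]
arrival = 29

t=9: at (6,1)
t=14: at (7,1) after E
t=19: at (7,2) after N
t=24: at (7,3) after N
t=29: at (7,4) after N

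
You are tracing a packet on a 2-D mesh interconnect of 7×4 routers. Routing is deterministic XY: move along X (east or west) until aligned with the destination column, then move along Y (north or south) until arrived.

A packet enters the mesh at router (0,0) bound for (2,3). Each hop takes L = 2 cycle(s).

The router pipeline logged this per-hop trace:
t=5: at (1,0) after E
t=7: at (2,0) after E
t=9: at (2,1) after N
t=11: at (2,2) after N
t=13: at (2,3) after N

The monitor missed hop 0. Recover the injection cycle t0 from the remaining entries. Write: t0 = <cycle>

t0 = 3

cyc[1] = 5 and cyc[k] = t0 + k·L for every k.
Subtract one hop: t0 = 5 − 2 = 3.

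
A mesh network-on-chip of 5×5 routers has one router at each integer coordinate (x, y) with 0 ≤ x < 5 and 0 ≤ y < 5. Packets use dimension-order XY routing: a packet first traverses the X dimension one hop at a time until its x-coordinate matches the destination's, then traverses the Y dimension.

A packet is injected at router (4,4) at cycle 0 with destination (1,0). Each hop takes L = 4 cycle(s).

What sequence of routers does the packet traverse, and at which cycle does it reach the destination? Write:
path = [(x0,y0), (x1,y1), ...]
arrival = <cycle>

path = [(4,4), (3,4), (2,4), (1,4), (1,3), (1,2), (1,1), (1,0)]
arrival = 28

src (4,4)  cyc=0
W→(3,4)  cyc=4
W→(2,4)  cyc=8
W→(1,4)  cyc=12
S→(1,3)  cyc=16
S→(1,2)  cyc=20
S→(1,1)  cyc=24
S→(1,0)  cyc=28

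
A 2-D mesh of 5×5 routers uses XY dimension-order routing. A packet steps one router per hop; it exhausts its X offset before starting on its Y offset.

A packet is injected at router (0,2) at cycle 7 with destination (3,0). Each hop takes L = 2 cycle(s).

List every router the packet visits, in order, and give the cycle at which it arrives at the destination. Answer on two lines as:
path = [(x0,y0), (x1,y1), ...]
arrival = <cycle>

path = [(0,2), (1,2), (2,2), (3,2), (3,1), (3,0)]
arrival = 17

  0. router=(0,2) cycle=7 (inject)
  1. router=(1,2) cycle=9 dir=E
  2. router=(2,2) cycle=11 dir=E
  3. router=(3,2) cycle=13 dir=E
  4. router=(3,1) cycle=15 dir=S
  5. router=(3,0) cycle=17 dir=S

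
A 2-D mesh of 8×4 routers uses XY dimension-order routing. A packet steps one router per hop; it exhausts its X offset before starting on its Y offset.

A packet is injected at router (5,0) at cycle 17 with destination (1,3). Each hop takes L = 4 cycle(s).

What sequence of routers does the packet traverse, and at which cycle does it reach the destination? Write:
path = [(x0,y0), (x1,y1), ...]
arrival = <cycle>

path = [(5,0), (4,0), (3,0), (2,0), (1,0), (1,1), (1,2), (1,3)]
arrival = 45

t=17: at (5,0)
t=21: at (4,0) after W
t=25: at (3,0) after W
t=29: at (2,0) after W
t=33: at (1,0) after W
t=37: at (1,1) after N
t=41: at (1,2) after N
t=45: at (1,3) after N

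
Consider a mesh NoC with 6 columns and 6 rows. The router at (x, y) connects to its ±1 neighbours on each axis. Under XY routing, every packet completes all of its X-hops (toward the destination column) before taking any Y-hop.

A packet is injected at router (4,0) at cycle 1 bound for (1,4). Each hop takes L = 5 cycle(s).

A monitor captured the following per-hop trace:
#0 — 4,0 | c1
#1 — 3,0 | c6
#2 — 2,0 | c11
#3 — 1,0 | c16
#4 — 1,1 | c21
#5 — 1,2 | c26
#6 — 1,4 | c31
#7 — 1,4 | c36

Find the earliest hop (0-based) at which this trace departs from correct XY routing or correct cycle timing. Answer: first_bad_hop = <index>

first_bad_hop = 6

hop 1: step (-1,+0), +5 cyc — ok
hop 2: step (-1,+0), +5 cyc — ok
hop 3: step (-1,+0), +5 cyc — ok
hop 4: step (+0,+1), +5 cyc — ok
hop 5: step (+0,+1), +5 cyc — ok
hop 6: step (+0,+2), +5 cyc — BAD: non-unit step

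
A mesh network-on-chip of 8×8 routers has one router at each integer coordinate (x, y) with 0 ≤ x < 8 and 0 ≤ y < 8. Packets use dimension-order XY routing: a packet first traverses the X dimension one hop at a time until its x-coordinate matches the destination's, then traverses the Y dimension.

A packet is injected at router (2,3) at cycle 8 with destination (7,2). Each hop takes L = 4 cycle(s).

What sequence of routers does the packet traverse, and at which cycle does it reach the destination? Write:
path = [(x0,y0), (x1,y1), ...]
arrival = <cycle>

t=8: at (2,3)
t=12: at (3,3) after E
t=16: at (4,3) after E
t=20: at (5,3) after E
t=24: at (6,3) after E
t=28: at (7,3) after E
t=32: at (7,2) after S

path = [(2,3), (3,3), (4,3), (5,3), (6,3), (7,3), (7,2)]
arrival = 32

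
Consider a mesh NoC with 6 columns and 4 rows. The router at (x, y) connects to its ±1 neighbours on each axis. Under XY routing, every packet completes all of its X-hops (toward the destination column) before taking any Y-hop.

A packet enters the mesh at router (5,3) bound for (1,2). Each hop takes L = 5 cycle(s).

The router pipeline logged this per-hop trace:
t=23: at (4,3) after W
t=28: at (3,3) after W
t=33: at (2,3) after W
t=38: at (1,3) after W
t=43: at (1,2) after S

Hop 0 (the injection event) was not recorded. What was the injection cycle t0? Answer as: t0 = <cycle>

At hop 1 the cycle is 23; in general cyc_k = t0 + kL.
So t0 = 23 − 1·5 = 18.

t0 = 18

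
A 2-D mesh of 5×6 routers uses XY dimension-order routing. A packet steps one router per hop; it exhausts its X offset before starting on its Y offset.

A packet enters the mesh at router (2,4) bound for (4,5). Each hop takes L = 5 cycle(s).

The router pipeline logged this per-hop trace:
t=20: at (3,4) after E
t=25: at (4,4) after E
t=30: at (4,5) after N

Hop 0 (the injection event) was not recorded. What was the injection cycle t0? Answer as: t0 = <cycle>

At hop 1 the cycle is 20; in general cyc_k = t0 + kL.
So t0 = 20 − 1·5 = 15.

t0 = 15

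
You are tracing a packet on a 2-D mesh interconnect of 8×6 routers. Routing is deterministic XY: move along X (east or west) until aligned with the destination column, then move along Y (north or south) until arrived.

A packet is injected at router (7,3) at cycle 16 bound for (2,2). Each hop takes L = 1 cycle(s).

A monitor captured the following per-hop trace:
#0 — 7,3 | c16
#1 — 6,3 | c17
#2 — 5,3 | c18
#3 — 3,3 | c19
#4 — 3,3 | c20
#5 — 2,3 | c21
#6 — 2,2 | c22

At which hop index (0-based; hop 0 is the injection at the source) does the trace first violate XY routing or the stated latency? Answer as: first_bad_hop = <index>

[1] (-1,+0) / 1c ⇒ ok
[2] (-1,+0) / 1c ⇒ ok
[3] (-2,+0) / 1c ⇒ BAD: non-unit step

first_bad_hop = 3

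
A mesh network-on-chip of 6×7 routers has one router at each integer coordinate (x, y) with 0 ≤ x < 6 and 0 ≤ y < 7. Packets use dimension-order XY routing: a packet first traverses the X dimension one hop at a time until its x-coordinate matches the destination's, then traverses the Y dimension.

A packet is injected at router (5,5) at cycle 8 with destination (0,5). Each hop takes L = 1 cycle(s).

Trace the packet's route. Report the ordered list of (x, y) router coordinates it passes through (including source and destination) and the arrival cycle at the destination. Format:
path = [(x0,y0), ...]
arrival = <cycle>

[0] x=5 y=5 t=8
[1] x=4 y=5 t=9 →W
[2] x=3 y=5 t=10 →W
[3] x=2 y=5 t=11 →W
[4] x=1 y=5 t=12 →W
[5] x=0 y=5 t=13 →W

path = [(5,5), (4,5), (3,5), (2,5), (1,5), (0,5)]
arrival = 13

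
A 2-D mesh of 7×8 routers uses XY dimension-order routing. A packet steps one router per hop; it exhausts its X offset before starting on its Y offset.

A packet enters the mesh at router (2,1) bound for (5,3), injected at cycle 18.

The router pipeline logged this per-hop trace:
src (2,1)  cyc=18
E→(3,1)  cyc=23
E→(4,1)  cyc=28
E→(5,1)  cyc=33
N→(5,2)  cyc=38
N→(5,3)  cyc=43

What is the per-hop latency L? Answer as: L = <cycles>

L = 5

From hop 0 (18) to hop 1 (23): +5 cycles.
One hop costs L cycles, so L = 5.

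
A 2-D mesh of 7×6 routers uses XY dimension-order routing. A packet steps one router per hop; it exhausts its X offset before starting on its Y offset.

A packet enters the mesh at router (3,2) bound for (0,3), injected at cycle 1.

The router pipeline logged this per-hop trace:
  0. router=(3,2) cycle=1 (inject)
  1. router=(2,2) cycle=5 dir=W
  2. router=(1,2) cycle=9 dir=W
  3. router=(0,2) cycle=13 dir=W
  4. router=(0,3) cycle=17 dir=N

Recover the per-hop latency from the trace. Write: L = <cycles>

From hop 0 (1) to hop 1 (5): +4 cycles.
One hop costs L cycles, so L = 4.

L = 4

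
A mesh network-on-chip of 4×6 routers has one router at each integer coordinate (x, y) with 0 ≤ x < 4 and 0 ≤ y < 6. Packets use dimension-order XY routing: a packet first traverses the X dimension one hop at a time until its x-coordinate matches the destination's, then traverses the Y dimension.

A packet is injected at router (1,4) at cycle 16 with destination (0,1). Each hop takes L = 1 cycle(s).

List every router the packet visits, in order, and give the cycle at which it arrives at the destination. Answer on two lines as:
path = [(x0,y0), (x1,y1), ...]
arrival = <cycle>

path = [(1,4), (0,4), (0,3), (0,2), (0,1)]
arrival = 20

[0] x=1 y=4 t=16
[1] x=0 y=4 t=17 →W
[2] x=0 y=3 t=18 →S
[3] x=0 y=2 t=19 →S
[4] x=0 y=1 t=20 →S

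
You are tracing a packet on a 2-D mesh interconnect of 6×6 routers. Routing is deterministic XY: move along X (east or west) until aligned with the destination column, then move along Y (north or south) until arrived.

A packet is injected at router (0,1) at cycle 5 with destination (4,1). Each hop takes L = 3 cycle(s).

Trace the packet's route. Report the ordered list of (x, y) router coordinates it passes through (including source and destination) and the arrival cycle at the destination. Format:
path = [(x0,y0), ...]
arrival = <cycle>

  0. router=(0,1) cycle=5 (inject)
  1. router=(1,1) cycle=8 dir=E
  2. router=(2,1) cycle=11 dir=E
  3. router=(3,1) cycle=14 dir=E
  4. router=(4,1) cycle=17 dir=E

path = [(0,1), (1,1), (2,1), (3,1), (4,1)]
arrival = 17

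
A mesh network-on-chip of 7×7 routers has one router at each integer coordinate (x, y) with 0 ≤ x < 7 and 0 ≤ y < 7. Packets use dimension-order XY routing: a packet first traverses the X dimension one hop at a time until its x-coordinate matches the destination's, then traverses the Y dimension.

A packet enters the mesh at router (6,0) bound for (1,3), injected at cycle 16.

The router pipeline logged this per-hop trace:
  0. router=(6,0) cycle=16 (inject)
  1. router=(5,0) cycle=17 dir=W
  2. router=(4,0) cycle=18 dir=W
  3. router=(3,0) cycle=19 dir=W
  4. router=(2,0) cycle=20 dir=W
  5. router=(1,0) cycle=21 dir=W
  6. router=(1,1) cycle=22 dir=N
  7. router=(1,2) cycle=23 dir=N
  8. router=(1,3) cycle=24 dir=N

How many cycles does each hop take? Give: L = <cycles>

Between hops 0 and 1 the cycle counter advances 17 − 16 = 1.
Each hop adds L, hence L = 1.

L = 1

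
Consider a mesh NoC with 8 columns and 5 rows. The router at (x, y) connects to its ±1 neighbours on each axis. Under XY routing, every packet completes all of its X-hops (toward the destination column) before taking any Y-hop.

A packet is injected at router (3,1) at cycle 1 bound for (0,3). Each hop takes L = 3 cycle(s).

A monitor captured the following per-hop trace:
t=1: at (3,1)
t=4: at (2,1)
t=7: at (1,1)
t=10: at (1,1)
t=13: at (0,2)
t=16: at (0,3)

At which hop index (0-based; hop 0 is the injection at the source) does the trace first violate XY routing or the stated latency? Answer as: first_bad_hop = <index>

first_bad_hop = 3

[1] (-1,+0) / 3c ⇒ ok
[2] (-1,+0) / 3c ⇒ ok
[3] (+0,+0) / 3c ⇒ BAD: non-unit step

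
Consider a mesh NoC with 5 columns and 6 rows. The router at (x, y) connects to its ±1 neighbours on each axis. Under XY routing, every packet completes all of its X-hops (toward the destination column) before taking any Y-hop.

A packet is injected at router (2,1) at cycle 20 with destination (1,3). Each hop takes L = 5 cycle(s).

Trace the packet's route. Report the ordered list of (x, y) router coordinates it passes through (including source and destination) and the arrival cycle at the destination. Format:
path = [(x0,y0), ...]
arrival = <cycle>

path = [(2,1), (1,1), (1,2), (1,3)]
arrival = 35

[0] x=2 y=1 t=20
[1] x=1 y=1 t=25 →W
[2] x=1 y=2 t=30 →N
[3] x=1 y=3 t=35 →N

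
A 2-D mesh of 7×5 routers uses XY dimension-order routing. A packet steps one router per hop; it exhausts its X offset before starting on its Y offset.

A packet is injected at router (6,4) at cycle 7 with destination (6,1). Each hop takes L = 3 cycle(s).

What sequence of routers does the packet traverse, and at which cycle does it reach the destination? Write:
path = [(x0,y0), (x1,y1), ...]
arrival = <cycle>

path = [(6,4), (6,3), (6,2), (6,1)]
arrival = 16

  0. router=(6,4) cycle=7 (inject)
  1. router=(6,3) cycle=10 dir=S
  2. router=(6,2) cycle=13 dir=S
  3. router=(6,1) cycle=16 dir=S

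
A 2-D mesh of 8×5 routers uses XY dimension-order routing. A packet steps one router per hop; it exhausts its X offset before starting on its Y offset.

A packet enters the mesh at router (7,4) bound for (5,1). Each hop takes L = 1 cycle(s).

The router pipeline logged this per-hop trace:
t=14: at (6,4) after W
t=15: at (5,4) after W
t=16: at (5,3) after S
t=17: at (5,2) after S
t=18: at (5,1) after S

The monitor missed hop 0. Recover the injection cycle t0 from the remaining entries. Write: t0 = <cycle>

t0 = 13

The first recorded entry is hop 1 at cycle 14.
So t0 = 14 − 1·1 = 13.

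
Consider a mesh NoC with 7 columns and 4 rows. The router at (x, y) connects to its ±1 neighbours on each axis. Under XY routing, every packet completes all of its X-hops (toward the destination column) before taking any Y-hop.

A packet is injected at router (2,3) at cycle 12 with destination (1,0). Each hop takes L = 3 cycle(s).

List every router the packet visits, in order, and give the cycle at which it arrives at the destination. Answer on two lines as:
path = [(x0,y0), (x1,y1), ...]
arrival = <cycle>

path = [(2,3), (1,3), (1,2), (1,1), (1,0)]
arrival = 24

  0. router=(2,3) cycle=12 (inject)
  1. router=(1,3) cycle=15 dir=W
  2. router=(1,2) cycle=18 dir=S
  3. router=(1,1) cycle=21 dir=S
  4. router=(1,0) cycle=24 dir=S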